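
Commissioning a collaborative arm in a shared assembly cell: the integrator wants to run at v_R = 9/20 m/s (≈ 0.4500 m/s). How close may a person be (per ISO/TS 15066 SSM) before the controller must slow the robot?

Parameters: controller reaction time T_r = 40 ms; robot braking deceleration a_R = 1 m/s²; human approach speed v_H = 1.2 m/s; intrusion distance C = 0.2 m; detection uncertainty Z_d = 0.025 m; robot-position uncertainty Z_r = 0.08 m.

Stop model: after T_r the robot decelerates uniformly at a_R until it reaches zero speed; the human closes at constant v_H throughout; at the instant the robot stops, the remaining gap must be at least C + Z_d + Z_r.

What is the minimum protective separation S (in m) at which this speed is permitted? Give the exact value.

S_min = 4049/4000 m = 1.0123 m

braking lasts T_s = (9/20)/1 = 0.4500 s
robot in T_r: 0.4500·0.0400 = 0.0180 m
robot covers 0.4500·0.4500 − ½·1.0000·0.4500² = 0.1013 m while stopping
human closes 1.2000·0.4900 = 0.5880 m
margins: 0.2000+0.0250+0.0800 = 0.3050 m
S_min ≈ 0.0180+0.1013+0.5880+0.3050  ⇒  S_min = 4049/4000 m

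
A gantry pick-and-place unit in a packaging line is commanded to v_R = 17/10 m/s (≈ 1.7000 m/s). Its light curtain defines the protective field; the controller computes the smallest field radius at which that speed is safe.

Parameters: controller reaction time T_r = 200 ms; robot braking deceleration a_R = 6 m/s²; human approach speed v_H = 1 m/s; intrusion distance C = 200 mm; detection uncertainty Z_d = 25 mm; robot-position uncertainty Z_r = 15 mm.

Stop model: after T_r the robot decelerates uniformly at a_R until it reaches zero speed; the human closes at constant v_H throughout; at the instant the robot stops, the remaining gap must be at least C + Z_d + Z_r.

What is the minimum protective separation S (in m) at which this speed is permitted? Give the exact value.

S_min = 313/240 m = 1.3042 m

stop time T_s = (17/10)/6 = 0.2833 s
robot in T_r: 1.7000·0.2000 = 0.3400 m
braking distance = 1.7000²/(2·6.0000) = 0.2408 m
person approaches 1.0000·(0.2000+0.2833) = 0.4833 m
C+Z_d+Z_r = 0.2000+0.0250+0.0150 = 0.2400 m
S_min ≈ 0.3400+0.2408+0.4833+0.2400  ⇒  S_min = 313/240 m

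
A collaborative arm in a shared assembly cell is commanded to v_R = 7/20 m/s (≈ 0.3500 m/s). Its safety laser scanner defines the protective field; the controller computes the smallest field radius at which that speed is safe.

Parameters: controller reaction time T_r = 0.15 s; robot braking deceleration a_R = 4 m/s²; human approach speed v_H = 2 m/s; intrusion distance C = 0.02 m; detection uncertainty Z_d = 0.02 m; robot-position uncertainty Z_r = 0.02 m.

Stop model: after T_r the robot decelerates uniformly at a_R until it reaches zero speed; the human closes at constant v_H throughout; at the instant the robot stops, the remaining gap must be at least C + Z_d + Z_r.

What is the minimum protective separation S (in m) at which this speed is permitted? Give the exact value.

S_min = 1929/3200 m = 0.6028 m

braking lasts T_s = (7/20)/4 = 0.0875 s
robot covers v_R·T_r = 0.3500·0.1500 = 0.0525 m before braking
braking distance = 0.3500²/(2·4.0000) = 0.0153 m
human over T_r+T_s: 2.0000·(0.1500+0.0875) = 0.4750 m
C+Z_d+Z_r = 0.0200+0.0200+0.0200 = 0.0600 m
S_min ≈ 0.0525+0.0153+0.4750+0.0600  ⇒  S_min = 1929/3200 m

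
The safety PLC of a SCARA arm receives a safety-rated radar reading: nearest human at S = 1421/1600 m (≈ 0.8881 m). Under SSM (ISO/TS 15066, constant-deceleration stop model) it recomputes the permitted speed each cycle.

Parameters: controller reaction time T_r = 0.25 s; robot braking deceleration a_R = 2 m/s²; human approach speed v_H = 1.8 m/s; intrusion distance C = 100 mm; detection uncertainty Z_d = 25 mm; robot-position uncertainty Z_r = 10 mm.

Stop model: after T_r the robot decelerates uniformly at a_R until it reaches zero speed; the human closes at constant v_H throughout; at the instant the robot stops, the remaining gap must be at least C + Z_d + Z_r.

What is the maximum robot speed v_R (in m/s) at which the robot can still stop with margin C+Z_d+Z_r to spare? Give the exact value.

quadratic (1/4)·v² + (23/20)·v + (-97/320) = 0
  disc = (23/20)² − 4·(1/4)·(-97/320) = 2601/1600 ; √disc = 51/40
  v_R = (−(23/20) + 51/40) / (2·(1/4)) = 1/4 m/s
check:
stop time T_s = (1/4)/2 = 0.1250 s
reaction-phase robot travel = 0.2500·0.2500 = 0.0625 m
braking distance = 0.2500²/(2·2.0000) = 0.0156 m
person approaches 1.8000·(0.2500+0.1250) = 0.6750 m
C+Z_d+Z_r = 0.1000+0.0250+0.0100 = 0.1350 m
sum ≈ 0.0625+0.0156+0.6750+0.1350 ≈ 0.8881 m = S ✓

v_R_max = 1/4 m/s = 0.2500 m/s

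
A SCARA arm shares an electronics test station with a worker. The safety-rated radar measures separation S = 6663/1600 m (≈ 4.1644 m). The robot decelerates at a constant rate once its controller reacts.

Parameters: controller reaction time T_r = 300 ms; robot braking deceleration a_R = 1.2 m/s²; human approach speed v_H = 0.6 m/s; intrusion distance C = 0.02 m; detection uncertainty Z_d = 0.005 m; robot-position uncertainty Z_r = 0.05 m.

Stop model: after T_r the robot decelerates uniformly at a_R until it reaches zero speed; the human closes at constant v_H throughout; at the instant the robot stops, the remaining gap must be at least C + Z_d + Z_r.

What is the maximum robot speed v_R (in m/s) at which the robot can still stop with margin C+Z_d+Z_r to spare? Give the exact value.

v_R_max = 9/4 m/s = 2.2500 m/s

collect terms ⇒ (5/12)·v_R² + (4/5)·v_R + (-1251/320) = 0
  disc = (4/5)² − 4·(5/12)·(-1251/320) = 11449/1600 ; √disc = 107/40
  v_R = (−(4/5) + 107/40) / (2·(5/12)) = 9/4 m/s
check:
stop time T_s = (9/4)/(6/5) = 1.8750 s
reaction-phase robot travel = 2.2500·0.3000 = 0.6750 m
robot under decel: 2.2500²/(2·1.2000) = 2.1094 m
human over T_r+T_s: 0.6000·(0.3000+1.8750) = 1.3050 m
C+Z_d+Z_r = 0.0200+0.0050+0.0500 = 0.0750 m
sum ≈ 0.6750+2.1094+1.3050+0.0750 ≈ 4.1644 m = S ✓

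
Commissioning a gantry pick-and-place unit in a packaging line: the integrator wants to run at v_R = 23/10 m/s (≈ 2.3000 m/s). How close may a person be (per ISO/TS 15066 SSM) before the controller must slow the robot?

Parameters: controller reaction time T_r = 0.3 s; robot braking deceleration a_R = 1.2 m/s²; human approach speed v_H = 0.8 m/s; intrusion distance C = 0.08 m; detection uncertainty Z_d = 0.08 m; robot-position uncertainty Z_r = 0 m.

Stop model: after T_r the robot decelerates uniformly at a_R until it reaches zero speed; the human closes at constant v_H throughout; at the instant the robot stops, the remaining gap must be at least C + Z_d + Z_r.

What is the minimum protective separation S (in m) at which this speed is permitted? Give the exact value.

T_s = v_R/a_R = (23/10)/(6/5) = 1.9167 s
robot covers v_R·T_r = 2.3000·0.3000 = 0.6900 m before braking
braking distance = 2.3000²/(2·1.2000) = 2.2042 m
person approaches 0.8000·(0.3000+1.9167) = 1.7733 m
C+Z_d+Z_r = 0.0800+0.0800+0.0000 = 0.1600 m
S_min ≈ 0.6900+2.2042+1.7733+0.1600  ⇒  S_min = 1931/400 m

S_min = 1931/400 m = 4.8275 m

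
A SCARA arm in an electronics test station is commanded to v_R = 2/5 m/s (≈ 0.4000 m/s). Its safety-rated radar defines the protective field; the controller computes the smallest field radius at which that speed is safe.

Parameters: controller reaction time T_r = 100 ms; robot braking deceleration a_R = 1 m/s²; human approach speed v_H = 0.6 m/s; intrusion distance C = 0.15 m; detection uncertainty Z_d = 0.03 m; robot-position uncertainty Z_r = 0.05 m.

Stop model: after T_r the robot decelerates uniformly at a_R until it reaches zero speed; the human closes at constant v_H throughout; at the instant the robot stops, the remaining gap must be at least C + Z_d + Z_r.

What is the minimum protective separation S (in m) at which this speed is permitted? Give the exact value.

braking lasts T_s = (2/5)/1 = 0.4000 s
robot covers v_R·T_r = 0.4000·0.1000 = 0.0400 m before braking
robot covers 0.4000·0.4000 − ½·1.0000·0.4000² = 0.0800 m while stopping
human over T_r+T_s: 0.6000·(0.1000+0.4000) = 0.3000 m
C+Z_d+Z_r = 0.1500+0.0300+0.0500 = 0.2300 m
S_min ≈ 0.0400+0.0800+0.3000+0.2300  ⇒  S_min = 13/20 m

S_min = 13/20 m = 0.6500 m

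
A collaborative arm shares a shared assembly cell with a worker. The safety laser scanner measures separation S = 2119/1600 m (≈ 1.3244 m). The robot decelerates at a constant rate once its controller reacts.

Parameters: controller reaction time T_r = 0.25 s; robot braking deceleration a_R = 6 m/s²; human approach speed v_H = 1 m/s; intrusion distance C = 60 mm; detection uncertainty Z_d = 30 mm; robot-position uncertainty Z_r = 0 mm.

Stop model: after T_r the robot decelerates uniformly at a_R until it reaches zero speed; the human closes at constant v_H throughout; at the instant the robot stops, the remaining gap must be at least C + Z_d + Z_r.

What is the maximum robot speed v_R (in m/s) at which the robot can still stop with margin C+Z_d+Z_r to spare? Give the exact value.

v_R_max = 7/4 m/s = 1.7500 m/s

at the boundary: (1/12)·v² + (5/12)·v + (-63/64) = 0
  disc = (5/12)² − 4·(1/12)·(-63/64) = 289/576 ; √disc = 17/24
  v_R = (−(5/12) + 17/24) / (2·(1/12)) = 7/4 m/s
check:
stop time T_s = (7/4)/6 = 0.2917 s
reaction-phase robot travel = 1.7500·0.2500 = 0.4375 m
robot under decel: 1.7500²/(2·6.0000) = 0.2552 m
person approaches 1.0000·(0.2500+0.2917) = 0.5417 m
C+Z_d+Z_r = 0.0600+0.0300+0.0000 = 0.0900 m
sum ≈ 0.4375+0.2552+0.5417+0.0900 ≈ 1.3244 m = S ✓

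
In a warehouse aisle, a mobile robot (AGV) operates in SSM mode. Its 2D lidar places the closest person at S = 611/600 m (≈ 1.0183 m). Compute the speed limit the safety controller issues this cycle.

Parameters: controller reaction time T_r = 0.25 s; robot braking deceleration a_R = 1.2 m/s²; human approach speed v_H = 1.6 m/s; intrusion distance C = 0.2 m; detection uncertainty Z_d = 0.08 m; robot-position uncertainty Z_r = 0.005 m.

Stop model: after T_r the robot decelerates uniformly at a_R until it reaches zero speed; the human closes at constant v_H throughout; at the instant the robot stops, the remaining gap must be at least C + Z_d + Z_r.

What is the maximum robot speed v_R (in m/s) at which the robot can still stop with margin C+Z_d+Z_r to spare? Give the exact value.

quadratic (5/12)·v² + (19/12)·v + (-1/3) = 0
  disc = (19/12)² − 4·(5/12)·(-1/3) = 49/16 ; √disc = 7/4
  v_R = (−(19/12) + 7/4) / (2·(5/12)) = 1/5 m/s
check:
T_s = v_R/a_R = (1/5)/(6/5) = 0.1667 s
reaction-phase robot travel = 0.2000·0.2500 = 0.0500 m
braking distance = 0.2000²/(2·1.2000) = 0.0167 m
human over T_r+T_s: 1.6000·(0.2500+0.1667) = 0.6667 m
margins: 0.2000+0.0800+0.0050 = 0.2850 m
sum ≈ 0.0500+0.0167+0.6667+0.2850 ≈ 1.0183 m = S ✓

v_R_max = 1/5 m/s = 0.2000 m/s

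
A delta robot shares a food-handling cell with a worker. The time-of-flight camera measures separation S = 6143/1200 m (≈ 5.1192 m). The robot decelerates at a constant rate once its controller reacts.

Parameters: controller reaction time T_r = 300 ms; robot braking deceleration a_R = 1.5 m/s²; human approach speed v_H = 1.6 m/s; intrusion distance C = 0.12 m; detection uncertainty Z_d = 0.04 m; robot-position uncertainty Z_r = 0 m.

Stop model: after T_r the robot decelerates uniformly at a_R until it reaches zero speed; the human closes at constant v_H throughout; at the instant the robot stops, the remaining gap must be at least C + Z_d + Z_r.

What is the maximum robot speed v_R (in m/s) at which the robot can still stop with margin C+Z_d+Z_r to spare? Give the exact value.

v_R_max = 43/20 m/s = 2.1500 m/s

at the boundary: (1/3)·v² + (41/30)·v + (-215/48) = 0
  disc = (41/30)² − 4·(1/3)·(-215/48) = 196/25 ; √disc = 14/5
  v_R = (−(41/30) + 14/5) / (2·(1/3)) = 43/20 m/s
check:
T_s = v_R/a_R = (43/20)/(3/2) = 1.4333 s
robot in T_r: 2.1500·0.3000 = 0.6450 m
robot covers 2.1500·1.4333 − ½·1.5000·1.4333² = 1.5408 m while stopping
human closes 1.6000·1.7333 = 2.7733 m
margins: 0.1200+0.0400+0.0000 = 0.1600 m
sum ≈ 0.6450+1.5408+2.7733+0.1600 ≈ 5.1192 m = S ✓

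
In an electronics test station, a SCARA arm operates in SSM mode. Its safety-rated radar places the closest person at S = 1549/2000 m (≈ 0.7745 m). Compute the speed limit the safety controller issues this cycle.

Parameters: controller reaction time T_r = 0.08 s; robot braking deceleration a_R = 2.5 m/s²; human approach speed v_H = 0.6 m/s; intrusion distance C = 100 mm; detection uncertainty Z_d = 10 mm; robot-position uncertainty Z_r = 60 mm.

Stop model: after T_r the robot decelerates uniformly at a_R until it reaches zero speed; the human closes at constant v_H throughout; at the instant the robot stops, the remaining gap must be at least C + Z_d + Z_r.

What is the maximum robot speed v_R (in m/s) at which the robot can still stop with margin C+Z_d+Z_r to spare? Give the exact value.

v_R_max = 21/20 m/s = 1.0500 m/s

collect terms ⇒ (1/5)·v_R² + (8/25)·v_R + (-1113/2000) = 0
  disc = (8/25)² − 4·(1/5)·(-1113/2000) = 1369/2500 ; √disc = 37/50
  v_R = (−(8/25) + 37/50) / (2·(1/5)) = 21/20 m/s
check:
T_s = v_R/a_R = (21/20)/(5/2) = 0.4200 s
reaction-phase robot travel = 1.0500·0.0800 = 0.0840 m
robot under decel: 1.0500²/(2·2.5000) = 0.2205 m
human closes 0.6000·0.5000 = 0.3000 m
margins: 0.1000+0.0100+0.0600 = 0.1700 m
sum ≈ 0.0840+0.2205+0.3000+0.1700 ≈ 0.7745 m = S ✓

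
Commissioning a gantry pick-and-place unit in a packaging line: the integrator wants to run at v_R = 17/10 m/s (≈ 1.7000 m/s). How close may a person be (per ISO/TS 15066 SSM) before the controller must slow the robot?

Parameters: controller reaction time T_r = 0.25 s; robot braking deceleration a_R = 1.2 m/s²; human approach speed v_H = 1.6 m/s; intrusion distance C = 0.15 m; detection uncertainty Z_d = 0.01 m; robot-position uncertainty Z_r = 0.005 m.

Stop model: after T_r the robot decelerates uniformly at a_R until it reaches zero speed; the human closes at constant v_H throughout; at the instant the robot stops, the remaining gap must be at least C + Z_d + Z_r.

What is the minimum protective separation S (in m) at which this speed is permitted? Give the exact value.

T_s = v_R/a_R = (17/10)/(6/5) = 1.4167 s
reaction-phase robot travel = 1.7000·0.2500 = 0.4250 m
robot under decel: 1.7000²/(2·1.2000) = 1.2042 m
human closes 1.6000·1.6667 = 2.6667 m
C+Z_d+Z_r = 0.1500+0.0100+0.0050 = 0.1650 m
S_min ≈ 0.4250+1.2042+2.6667+0.1650  ⇒  S_min = 5353/1200 m

S_min = 5353/1200 m = 4.4608 m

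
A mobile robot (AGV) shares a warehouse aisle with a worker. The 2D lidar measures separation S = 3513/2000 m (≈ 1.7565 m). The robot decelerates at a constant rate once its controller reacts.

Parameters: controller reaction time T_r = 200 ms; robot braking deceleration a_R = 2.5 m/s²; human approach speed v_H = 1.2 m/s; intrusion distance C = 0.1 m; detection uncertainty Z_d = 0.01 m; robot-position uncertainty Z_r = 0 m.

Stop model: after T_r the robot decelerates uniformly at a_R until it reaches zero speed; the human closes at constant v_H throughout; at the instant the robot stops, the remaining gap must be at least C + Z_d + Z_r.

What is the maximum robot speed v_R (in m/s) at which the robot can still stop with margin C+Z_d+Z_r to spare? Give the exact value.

quadratic (1/5)·v² + (17/25)·v + (-2813/2000) = 0
  disc = (17/25)² − 4·(1/5)·(-2813/2000) = 3969/2500 ; √disc = 63/50
  v_R = (−(17/25) + 63/50) / (2·(1/5)) = 29/20 m/s
check:
braking lasts T_s = (29/20)/(5/2) = 0.5800 s
robot in T_r: 1.4500·0.2000 = 0.2900 m
robot covers 1.4500·0.5800 − ½·2.5000·0.5800² = 0.4205 m while stopping
human closes 1.2000·0.7800 = 0.9360 m
margins: 0.1000+0.0100+0.0000 = 0.1100 m
sum ≈ 0.2900+0.4205+0.9360+0.1100 ≈ 1.7565 m = S ✓

v_R_max = 29/20 m/s = 1.4500 m/s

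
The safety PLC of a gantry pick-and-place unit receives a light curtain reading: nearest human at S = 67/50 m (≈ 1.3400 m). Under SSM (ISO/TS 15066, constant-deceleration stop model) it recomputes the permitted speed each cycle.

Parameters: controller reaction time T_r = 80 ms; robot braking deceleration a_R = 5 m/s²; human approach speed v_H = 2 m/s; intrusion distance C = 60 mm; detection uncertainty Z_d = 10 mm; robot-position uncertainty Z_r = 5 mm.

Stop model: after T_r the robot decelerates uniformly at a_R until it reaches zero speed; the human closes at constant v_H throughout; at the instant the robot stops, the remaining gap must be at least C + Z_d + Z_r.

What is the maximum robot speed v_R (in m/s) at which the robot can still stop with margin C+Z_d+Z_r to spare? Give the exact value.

quadratic (1/10)·v² + (12/25)·v + (-221/200) = 0
  disc = (12/25)² − 4·(1/10)·(-221/200) = 1681/2500 ; √disc = 41/50
  v_R = (−(12/25) + 41/50) / (2·(1/10)) = 17/10 m/s
check:
T_s = v_R/a_R = (17/10)/5 = 0.3400 s
robot covers v_R·T_r = 1.7000·0.0800 = 0.1360 m before braking
robot covers 1.7000·0.3400 − ½·5.0000·0.3400² = 0.2890 m while stopping
human over T_r+T_s: 2.0000·(0.0800+0.3400) = 0.8400 m
residual clearance needed = 0.0600+0.0100+0.0050 = 0.0750 m
sum ≈ 0.1360+0.2890+0.8400+0.0750 ≈ 1.3400 m = S ✓

v_R_max = 17/10 m/s = 1.7000 m/s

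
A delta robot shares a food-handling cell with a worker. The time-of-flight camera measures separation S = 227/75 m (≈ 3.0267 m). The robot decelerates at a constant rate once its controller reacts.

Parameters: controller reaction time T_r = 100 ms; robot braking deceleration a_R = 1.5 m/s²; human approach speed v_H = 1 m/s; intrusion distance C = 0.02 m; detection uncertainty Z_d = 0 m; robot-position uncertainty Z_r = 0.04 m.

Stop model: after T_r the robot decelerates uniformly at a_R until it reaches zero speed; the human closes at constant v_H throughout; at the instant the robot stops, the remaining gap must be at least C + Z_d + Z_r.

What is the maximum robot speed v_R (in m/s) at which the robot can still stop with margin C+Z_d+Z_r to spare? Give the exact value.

v_R_max = 2 m/s = 2.0000 m/s

quadratic (1/3)·v² + (23/30)·v + (-43/15) = 0
  disc = (23/30)² − 4·(1/3)·(-43/15) = 441/100 ; √disc = 21/10
  v_R = (−(23/30) + 21/10) / (2·(1/3)) = 2 m/s
check:
stop time T_s = 2/(3/2) = 1.3333 s
reaction-phase robot travel = 2.0000·0.1000 = 0.2000 m
braking distance = 2.0000²/(2·1.5000) = 1.3333 m
human over T_r+T_s: 1.0000·(0.1000+1.3333) = 1.4333 m
C+Z_d+Z_r = 0.0200+0.0000+0.0400 = 0.0600 m
sum ≈ 0.2000+1.3333+1.4333+0.0600 ≈ 3.0267 m = S ✓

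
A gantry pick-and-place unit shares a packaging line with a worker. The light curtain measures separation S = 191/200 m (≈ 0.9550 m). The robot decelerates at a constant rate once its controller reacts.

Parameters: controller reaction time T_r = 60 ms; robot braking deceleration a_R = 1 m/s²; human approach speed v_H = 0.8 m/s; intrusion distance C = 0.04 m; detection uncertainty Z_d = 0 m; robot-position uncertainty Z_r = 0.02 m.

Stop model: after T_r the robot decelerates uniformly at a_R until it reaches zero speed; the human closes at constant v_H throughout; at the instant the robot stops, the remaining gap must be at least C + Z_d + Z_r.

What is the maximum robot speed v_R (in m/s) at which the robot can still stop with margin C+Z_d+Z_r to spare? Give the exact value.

v_R_max = 7/10 m/s = 0.7000 m/s

at the boundary: (1/2)·v² + (43/50)·v + (-847/1000) = 0
  disc = (43/50)² − 4·(1/2)·(-847/1000) = 1521/625 ; √disc = 39/25
  v_R = (−(43/50) + 39/25) / (2·(1/2)) = 7/10 m/s
check:
stop time T_s = (7/10)/1 = 0.7000 s
robot covers v_R·T_r = 0.7000·0.0600 = 0.0420 m before braking
robot covers 0.7000·0.7000 − ½·1.0000·0.7000² = 0.2450 m while stopping
person approaches 0.8000·(0.0600+0.7000) = 0.6080 m
C+Z_d+Z_r = 0.0400+0.0000+0.0200 = 0.0600 m
sum ≈ 0.0420+0.2450+0.6080+0.0600 ≈ 0.9550 m = S ✓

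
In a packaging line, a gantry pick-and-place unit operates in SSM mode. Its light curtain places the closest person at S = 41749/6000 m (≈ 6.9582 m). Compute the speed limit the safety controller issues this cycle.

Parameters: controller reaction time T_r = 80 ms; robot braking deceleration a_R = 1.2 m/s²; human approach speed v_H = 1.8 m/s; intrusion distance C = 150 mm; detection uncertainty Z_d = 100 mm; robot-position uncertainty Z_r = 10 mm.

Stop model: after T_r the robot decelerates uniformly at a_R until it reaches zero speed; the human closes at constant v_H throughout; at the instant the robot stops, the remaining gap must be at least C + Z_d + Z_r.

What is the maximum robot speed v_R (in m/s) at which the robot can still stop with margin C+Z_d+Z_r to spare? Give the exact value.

quadratic (5/12)·v² + (79/50)·v + (-1573/240) = 0
  disc = (79/50)² − 4·(5/12)·(-1573/240) = 1207801/90000 ; √disc = 1099/300
  v_R = (−(79/50) + 1099/300) / (2·(5/12)) = 5/2 m/s
check:
stop time T_s = (5/2)/(6/5) = 2.0833 s
robot covers v_R·T_r = 2.5000·0.0800 = 0.2000 m before braking
robot covers 2.5000·2.0833 − ½·1.2000·2.0833² = 2.6042 m while stopping
human closes 1.8000·2.1633 = 3.8940 m
C+Z_d+Z_r = 0.1500+0.1000+0.0100 = 0.2600 m
sum ≈ 0.2000+2.6042+3.8940+0.2600 ≈ 6.9582 m = S ✓

v_R_max = 5/2 m/s = 2.5000 m/s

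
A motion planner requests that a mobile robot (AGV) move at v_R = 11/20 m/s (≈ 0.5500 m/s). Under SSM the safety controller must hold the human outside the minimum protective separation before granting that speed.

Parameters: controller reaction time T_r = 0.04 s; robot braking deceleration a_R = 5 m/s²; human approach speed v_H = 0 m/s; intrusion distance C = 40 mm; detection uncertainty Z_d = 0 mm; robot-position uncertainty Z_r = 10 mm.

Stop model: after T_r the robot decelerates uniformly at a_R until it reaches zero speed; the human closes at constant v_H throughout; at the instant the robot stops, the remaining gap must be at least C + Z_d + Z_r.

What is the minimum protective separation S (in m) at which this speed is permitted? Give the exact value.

S_min = 409/4000 m = 0.1022 m

T_s = v_R/a_R = (11/20)/5 = 0.1100 s
robot in T_r: 0.5500·0.0400 = 0.0220 m
robot under decel: 0.5500²/(2·5.0000) = 0.0302 m
human closes 0.0000·0.1500 = 0.0000 m
residual clearance needed = 0.0400+0.0000+0.0100 = 0.0500 m
S_min ≈ 0.0220+0.0302+0.0000+0.0500  ⇒  S_min = 409/4000 m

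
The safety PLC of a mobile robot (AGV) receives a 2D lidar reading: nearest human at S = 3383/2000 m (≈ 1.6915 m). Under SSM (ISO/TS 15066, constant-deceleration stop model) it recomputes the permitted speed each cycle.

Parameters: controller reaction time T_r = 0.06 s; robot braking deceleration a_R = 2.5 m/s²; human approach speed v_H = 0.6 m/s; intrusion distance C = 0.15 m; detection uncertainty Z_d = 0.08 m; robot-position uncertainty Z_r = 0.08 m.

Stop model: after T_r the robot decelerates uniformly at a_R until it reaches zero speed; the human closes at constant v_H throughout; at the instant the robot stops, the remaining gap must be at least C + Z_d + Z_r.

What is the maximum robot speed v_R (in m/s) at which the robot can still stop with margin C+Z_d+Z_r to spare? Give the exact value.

v_R_max = 39/20 m/s = 1.9500 m/s

quadratic (1/5)·v² + (3/10)·v + (-2691/2000) = 0
  disc = (3/10)² − 4·(1/5)·(-2691/2000) = 729/625 ; √disc = 27/25
  v_R = (−(3/10) + 27/25) / (2·(1/5)) = 39/20 m/s
check:
braking lasts T_s = (39/20)/(5/2) = 0.7800 s
reaction-phase robot travel = 1.9500·0.0600 = 0.1170 m
braking distance = 1.9500²/(2·2.5000) = 0.7605 m
person approaches 0.6000·(0.0600+0.7800) = 0.5040 m
margins: 0.1500+0.0800+0.0800 = 0.3100 m
sum ≈ 0.1170+0.7605+0.5040+0.3100 ≈ 1.6915 m = S ✓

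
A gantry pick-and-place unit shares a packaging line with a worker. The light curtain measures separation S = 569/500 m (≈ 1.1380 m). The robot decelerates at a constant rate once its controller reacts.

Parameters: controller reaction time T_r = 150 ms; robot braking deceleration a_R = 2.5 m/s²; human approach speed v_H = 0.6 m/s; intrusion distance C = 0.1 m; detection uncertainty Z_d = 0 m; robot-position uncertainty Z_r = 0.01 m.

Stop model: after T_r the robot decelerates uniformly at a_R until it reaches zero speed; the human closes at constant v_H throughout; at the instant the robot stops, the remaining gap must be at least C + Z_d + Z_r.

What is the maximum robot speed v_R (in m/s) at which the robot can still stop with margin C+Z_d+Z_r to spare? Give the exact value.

quadratic (1/5)·v² + (39/100)·v + (-469/500) = 0
  disc = (39/100)² − 4·(1/5)·(-469/500) = 361/400 ; √disc = 19/20
  v_R = (−(39/100) + 19/20) / (2·(1/5)) = 7/5 m/s
check:
stop time T_s = (7/5)/(5/2) = 0.5600 s
robot in T_r: 1.4000·0.1500 = 0.2100 m
braking distance = 1.4000²/(2·2.5000) = 0.3920 m
human over T_r+T_s: 0.6000·(0.1500+0.5600) = 0.4260 m
residual clearance needed = 0.1000+0.0000+0.0100 = 0.1100 m
sum ≈ 0.2100+0.3920+0.4260+0.1100 ≈ 1.1380 m = S ✓

v_R_max = 7/5 m/s = 1.4000 m/s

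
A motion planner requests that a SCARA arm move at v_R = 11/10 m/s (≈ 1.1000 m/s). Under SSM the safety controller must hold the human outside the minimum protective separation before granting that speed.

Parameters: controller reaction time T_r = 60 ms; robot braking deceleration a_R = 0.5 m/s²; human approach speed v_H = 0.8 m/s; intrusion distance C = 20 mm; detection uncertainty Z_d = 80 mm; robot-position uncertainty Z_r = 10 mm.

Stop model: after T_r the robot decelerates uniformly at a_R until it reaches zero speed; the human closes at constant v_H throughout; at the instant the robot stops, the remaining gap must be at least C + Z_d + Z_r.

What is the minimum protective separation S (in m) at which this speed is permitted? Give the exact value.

S_min = 1597/500 m = 3.1940 m

stop time T_s = (11/10)/(1/2) = 2.2000 s
robot in T_r: 1.1000·0.0600 = 0.0660 m
robot under decel: 1.1000²/(2·0.5000) = 1.2100 m
human closes 0.8000·2.2600 = 1.8080 m
C+Z_d+Z_r = 0.0200+0.0800+0.0100 = 0.1100 m
S_min ≈ 0.0660+1.2100+1.8080+0.1100  ⇒  S_min = 1597/500 m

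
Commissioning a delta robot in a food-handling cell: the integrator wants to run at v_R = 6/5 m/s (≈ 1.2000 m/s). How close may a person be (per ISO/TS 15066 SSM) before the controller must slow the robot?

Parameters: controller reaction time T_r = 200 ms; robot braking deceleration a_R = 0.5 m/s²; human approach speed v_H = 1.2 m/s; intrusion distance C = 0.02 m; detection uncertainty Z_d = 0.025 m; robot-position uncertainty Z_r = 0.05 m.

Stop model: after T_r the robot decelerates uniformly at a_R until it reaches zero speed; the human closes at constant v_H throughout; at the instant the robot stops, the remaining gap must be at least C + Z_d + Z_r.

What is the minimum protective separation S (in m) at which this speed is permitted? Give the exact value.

T_s = v_R/a_R = (6/5)/(1/2) = 2.4000 s
reaction-phase robot travel = 1.2000·0.2000 = 0.2400 m
robot covers 1.2000·2.4000 − ½·0.5000·2.4000² = 1.4400 m while stopping
human over T_r+T_s: 1.2000·(0.2000+2.4000) = 3.1200 m
residual clearance needed = 0.0200+0.0250+0.0500 = 0.0950 m
S_min ≈ 0.2400+1.4400+3.1200+0.0950  ⇒  S_min = 979/200 m

S_min = 979/200 m = 4.8950 m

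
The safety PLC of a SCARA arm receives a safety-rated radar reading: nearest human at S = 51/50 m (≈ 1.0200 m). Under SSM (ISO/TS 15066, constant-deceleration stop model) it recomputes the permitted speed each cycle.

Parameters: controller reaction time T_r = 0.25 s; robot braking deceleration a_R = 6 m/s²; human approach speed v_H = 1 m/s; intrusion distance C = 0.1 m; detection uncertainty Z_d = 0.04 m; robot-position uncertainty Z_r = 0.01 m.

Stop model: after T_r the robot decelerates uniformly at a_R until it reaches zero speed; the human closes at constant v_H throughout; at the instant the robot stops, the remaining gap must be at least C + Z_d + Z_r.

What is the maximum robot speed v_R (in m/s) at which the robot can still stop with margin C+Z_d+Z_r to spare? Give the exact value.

v_R_max = 6/5 m/s = 1.2000 m/s

collect terms ⇒ (1/12)·v_R² + (5/12)·v_R + (-31/50) = 0
  disc = (5/12)² − 4·(1/12)·(-31/50) = 1369/3600 ; √disc = 37/60
  v_R = (−(5/12) + 37/60) / (2·(1/12)) = 6/5 m/s
check:
braking lasts T_s = (6/5)/6 = 0.2000 s
robot in T_r: 1.2000·0.2500 = 0.3000 m
braking distance = 1.2000²/(2·6.0000) = 0.1200 m
human closes 1.0000·0.4500 = 0.4500 m
residual clearance needed = 0.1000+0.0400+0.0100 = 0.1500 m
sum ≈ 0.3000+0.1200+0.4500+0.1500 ≈ 1.0200 m = S ✓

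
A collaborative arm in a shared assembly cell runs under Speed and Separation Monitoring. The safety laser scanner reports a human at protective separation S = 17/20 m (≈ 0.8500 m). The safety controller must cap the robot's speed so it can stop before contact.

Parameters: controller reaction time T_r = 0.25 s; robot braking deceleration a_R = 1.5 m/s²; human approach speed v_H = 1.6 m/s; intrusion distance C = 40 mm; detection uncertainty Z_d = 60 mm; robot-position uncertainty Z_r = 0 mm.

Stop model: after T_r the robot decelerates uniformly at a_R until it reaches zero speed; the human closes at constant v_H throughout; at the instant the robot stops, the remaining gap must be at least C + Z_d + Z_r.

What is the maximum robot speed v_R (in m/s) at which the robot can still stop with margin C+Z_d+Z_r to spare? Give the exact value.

v_R_max = 1/4 m/s = 0.2500 m/s

quadratic (1/3)·v² + (79/60)·v + (-7/20) = 0
  disc = (79/60)² − 4·(1/3)·(-7/20) = 7921/3600 ; √disc = 89/60
  v_R = (−(79/60) + 89/60) / (2·(1/3)) = 1/4 m/s
check:
T_s = v_R/a_R = (1/4)/(3/2) = 0.1667 s
reaction-phase robot travel = 0.2500·0.2500 = 0.0625 m
robot under decel: 0.2500²/(2·1.5000) = 0.0208 m
person approaches 1.6000·(0.2500+0.1667) = 0.6667 m
C+Z_d+Z_r = 0.0400+0.0600+0.0000 = 0.1000 m
sum ≈ 0.0625+0.0208+0.6667+0.1000 ≈ 0.8500 m = S ✓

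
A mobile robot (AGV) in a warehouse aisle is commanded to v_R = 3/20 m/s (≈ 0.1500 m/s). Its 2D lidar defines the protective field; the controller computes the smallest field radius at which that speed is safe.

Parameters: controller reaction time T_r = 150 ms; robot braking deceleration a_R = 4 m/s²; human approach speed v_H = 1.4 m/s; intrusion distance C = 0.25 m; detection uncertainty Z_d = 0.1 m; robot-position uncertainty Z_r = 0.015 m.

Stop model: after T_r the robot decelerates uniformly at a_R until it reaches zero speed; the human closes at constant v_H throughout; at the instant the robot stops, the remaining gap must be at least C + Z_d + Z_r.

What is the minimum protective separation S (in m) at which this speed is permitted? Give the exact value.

S_min = 2089/3200 m = 0.6528 m

braking lasts T_s = (3/20)/4 = 0.0375 s
robot covers v_R·T_r = 0.1500·0.1500 = 0.0225 m before braking
robot covers 0.1500·0.0375 − ½·4.0000·0.0375² = 0.0028 m while stopping
person approaches 1.4000·(0.1500+0.0375) = 0.2625 m
residual clearance needed = 0.2500+0.1000+0.0150 = 0.3650 m
S_min ≈ 0.0225+0.0028+0.2625+0.3650  ⇒  S_min = 2089/3200 m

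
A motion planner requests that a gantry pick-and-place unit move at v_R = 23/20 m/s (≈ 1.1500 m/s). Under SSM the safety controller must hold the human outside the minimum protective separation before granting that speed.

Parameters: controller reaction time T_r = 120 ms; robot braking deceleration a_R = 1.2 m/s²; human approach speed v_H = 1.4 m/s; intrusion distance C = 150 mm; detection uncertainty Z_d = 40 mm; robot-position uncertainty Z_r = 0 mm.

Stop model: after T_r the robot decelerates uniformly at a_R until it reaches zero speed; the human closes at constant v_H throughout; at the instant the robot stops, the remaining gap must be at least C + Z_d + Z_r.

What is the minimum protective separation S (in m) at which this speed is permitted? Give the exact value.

braking lasts T_s = (23/20)/(6/5) = 0.9583 s
robot in T_r: 1.1500·0.1200 = 0.1380 m
robot under decel: 1.1500²/(2·1.2000) = 0.5510 m
person approaches 1.4000·(0.1200+0.9583) = 1.5097 m
C+Z_d+Z_r = 0.1500+0.0400+0.0000 = 0.1900 m
S_min ≈ 0.1380+0.5510+1.5097+0.1900  ⇒  S_min = 57329/24000 m

S_min = 57329/24000 m = 2.3887 m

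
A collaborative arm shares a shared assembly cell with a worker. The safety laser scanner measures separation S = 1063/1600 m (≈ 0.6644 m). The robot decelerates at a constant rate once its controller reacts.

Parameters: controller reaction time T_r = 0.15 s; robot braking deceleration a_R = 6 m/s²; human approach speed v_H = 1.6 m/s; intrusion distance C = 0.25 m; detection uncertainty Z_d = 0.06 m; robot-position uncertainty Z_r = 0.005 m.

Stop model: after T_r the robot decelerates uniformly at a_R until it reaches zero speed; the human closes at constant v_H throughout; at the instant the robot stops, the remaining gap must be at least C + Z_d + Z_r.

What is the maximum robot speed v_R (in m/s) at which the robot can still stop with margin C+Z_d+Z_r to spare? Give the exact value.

collect terms ⇒ (1/12)·v_R² + (5/12)·v_R + (-7/64) = 0
  disc = (5/12)² − 4·(1/12)·(-7/64) = 121/576 ; √disc = 11/24
  v_R = (−(5/12) + 11/24) / (2·(1/12)) = 1/4 m/s
check:
stop time T_s = (1/4)/6 = 0.0417 s
robot covers v_R·T_r = 0.2500·0.1500 = 0.0375 m before braking
robot under decel: 0.2500²/(2·6.0000) = 0.0052 m
person approaches 1.6000·(0.1500+0.0417) = 0.3067 m
residual clearance needed = 0.2500+0.0600+0.0050 = 0.3150 m
sum ≈ 0.0375+0.0052+0.3067+0.3150 ≈ 0.6644 m = S ✓

v_R_max = 1/4 m/s = 0.2500 m/s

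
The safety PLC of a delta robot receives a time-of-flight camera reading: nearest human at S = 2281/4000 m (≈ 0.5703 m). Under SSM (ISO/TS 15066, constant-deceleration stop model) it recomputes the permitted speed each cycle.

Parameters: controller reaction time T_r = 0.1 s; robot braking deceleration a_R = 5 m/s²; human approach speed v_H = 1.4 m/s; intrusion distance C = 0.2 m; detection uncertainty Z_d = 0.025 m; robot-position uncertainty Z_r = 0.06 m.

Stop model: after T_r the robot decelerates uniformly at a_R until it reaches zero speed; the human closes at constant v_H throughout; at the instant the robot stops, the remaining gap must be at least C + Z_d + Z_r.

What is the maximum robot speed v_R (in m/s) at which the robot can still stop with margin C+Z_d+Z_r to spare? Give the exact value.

v_R_max = 7/20 m/s = 0.3500 m/s

quadratic (1/10)·v² + (19/50)·v + (-581/4000) = 0
  disc = (19/50)² − 4·(1/10)·(-581/4000) = 81/400 ; √disc = 9/20
  v_R = (−(19/50) + 9/20) / (2·(1/10)) = 7/20 m/s
check:
stop time T_s = (7/20)/5 = 0.0700 s
robot covers v_R·T_r = 0.3500·0.1000 = 0.0350 m before braking
robot covers 0.3500·0.0700 − ½·5.0000·0.0700² = 0.0123 m while stopping
human over T_r+T_s: 1.4000·(0.1000+0.0700) = 0.2380 m
residual clearance needed = 0.2000+0.0250+0.0600 = 0.2850 m
sum ≈ 0.0350+0.0123+0.2380+0.2850 ≈ 0.5703 m = S ✓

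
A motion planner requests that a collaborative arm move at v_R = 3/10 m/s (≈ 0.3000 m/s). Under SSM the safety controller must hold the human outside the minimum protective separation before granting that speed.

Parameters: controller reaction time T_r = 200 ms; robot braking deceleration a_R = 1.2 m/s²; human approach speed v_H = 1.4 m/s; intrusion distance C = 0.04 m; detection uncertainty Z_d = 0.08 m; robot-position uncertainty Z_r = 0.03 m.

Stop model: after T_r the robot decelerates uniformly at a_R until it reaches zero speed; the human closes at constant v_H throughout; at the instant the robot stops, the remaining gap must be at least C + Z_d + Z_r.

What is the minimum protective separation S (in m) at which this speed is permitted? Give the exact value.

S_min = 351/400 m = 0.8775 m

stop time T_s = (3/10)/(6/5) = 0.2500 s
robot in T_r: 0.3000·0.2000 = 0.0600 m
robot under decel: 0.3000²/(2·1.2000) = 0.0375 m
human closes 1.4000·0.4500 = 0.6300 m
margins: 0.0400+0.0800+0.0300 = 0.1500 m
S_min ≈ 0.0600+0.0375+0.6300+0.1500  ⇒  S_min = 351/400 m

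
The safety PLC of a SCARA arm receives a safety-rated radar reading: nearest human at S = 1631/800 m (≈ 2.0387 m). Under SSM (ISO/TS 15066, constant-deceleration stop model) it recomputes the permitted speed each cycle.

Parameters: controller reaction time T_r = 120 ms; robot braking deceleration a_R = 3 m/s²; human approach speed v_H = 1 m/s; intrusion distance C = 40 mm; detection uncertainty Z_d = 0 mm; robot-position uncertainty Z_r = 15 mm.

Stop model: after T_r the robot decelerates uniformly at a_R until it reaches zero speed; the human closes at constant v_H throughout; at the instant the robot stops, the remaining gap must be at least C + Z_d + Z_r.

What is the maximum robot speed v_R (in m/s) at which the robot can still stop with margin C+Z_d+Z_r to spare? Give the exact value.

v_R_max = 9/4 m/s = 2.2500 m/s

collect terms ⇒ (1/6)·v_R² + (34/75)·v_R + (-1491/800) = 0
  disc = (34/75)² − 4·(1/6)·(-1491/800) = 130321/90000 ; √disc = 361/300
  v_R = (−(34/75) + 361/300) / (2·(1/6)) = 9/4 m/s
check:
T_s = v_R/a_R = (9/4)/3 = 0.7500 s
robot in T_r: 2.2500·0.1200 = 0.2700 m
robot under decel: 2.2500²/(2·3.0000) = 0.8438 m
human closes 1.0000·0.8700 = 0.8700 m
C+Z_d+Z_r = 0.0400+0.0000+0.0150 = 0.0550 m
sum ≈ 0.2700+0.8438+0.8700+0.0550 ≈ 2.0387 m = S ✓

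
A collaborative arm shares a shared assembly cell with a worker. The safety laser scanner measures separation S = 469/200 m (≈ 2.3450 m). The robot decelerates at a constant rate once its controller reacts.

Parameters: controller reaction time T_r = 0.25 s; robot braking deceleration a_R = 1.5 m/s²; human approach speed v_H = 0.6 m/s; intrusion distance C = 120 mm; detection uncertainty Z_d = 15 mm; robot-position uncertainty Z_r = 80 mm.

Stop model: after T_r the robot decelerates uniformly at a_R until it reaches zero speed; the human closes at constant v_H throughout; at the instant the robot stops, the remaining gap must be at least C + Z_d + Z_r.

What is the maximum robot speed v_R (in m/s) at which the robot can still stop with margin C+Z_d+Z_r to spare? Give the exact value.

v_R_max = 33/20 m/s = 1.6500 m/s

quadratic (1/3)·v² + (13/20)·v + (-99/50) = 0
  disc = (13/20)² − 4·(1/3)·(-99/50) = 49/16 ; √disc = 7/4
  v_R = (−(13/20) + 7/4) / (2·(1/3)) = 33/20 m/s
check:
stop time T_s = (33/20)/(3/2) = 1.1000 s
reaction-phase robot travel = 1.6500·0.2500 = 0.4125 m
braking distance = 1.6500²/(2·1.5000) = 0.9075 m
person approaches 0.6000·(0.2500+1.1000) = 0.8100 m
margins: 0.1200+0.0150+0.0800 = 0.2150 m
sum ≈ 0.4125+0.9075+0.8100+0.2150 ≈ 2.3450 m = S ✓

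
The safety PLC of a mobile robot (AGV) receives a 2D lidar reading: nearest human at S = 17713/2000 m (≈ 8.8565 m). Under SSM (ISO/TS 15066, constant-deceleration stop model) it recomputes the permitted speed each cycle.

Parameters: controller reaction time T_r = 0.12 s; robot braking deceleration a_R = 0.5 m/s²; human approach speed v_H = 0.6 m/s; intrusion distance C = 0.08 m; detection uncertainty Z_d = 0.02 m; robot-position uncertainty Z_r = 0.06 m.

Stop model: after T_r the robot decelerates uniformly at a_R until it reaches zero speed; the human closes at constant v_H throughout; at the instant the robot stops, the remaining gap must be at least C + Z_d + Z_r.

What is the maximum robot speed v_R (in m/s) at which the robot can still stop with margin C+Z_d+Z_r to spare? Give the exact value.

collect terms ⇒ (1)·v_R² + (33/25)·v_R + (-17249/2000) = 0
  disc = (33/25)² − 4·(1)·(-17249/2000) = 90601/2500 ; √disc = 301/50
  v_R = (−(33/25) + 301/50) / (2·(1)) = 47/20 m/s
check:
T_s = v_R/a_R = (47/20)/(1/2) = 4.7000 s
robot covers v_R·T_r = 2.3500·0.1200 = 0.2820 m before braking
robot under decel: 2.3500²/(2·0.5000) = 5.5225 m
person approaches 0.6000·(0.1200+4.7000) = 2.8920 m
residual clearance needed = 0.0800+0.0200+0.0600 = 0.1600 m
sum ≈ 0.2820+5.5225+2.8920+0.1600 ≈ 8.8565 m = S ✓

v_R_max = 47/20 m/s = 2.3500 m/s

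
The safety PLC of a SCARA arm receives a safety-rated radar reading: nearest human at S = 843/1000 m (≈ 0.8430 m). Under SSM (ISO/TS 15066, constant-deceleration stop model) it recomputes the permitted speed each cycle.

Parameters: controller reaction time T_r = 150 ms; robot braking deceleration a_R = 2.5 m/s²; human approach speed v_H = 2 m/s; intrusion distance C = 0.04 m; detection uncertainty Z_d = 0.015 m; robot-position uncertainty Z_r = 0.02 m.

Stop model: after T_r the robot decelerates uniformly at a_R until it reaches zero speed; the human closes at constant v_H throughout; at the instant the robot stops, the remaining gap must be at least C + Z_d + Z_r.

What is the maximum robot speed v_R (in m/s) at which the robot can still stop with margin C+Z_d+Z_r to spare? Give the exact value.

v_R_max = 9/20 m/s = 0.4500 m/s

at the boundary: (1/5)·v² + (19/20)·v + (-117/250) = 0
  disc = (19/20)² − 4·(1/5)·(-117/250) = 12769/10000 ; √disc = 113/100
  v_R = (−(19/20) + 113/100) / (2·(1/5)) = 9/20 m/s
check:
T_s = v_R/a_R = (9/20)/(5/2) = 0.1800 s
robot in T_r: 0.4500·0.1500 = 0.0675 m
robot covers 0.4500·0.1800 − ½·2.5000·0.1800² = 0.0405 m while stopping
human over T_r+T_s: 2.0000·(0.1500+0.1800) = 0.6600 m
C+Z_d+Z_r = 0.0400+0.0150+0.0200 = 0.0750 m
sum ≈ 0.0675+0.0405+0.6600+0.0750 ≈ 0.8430 m = S ✓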